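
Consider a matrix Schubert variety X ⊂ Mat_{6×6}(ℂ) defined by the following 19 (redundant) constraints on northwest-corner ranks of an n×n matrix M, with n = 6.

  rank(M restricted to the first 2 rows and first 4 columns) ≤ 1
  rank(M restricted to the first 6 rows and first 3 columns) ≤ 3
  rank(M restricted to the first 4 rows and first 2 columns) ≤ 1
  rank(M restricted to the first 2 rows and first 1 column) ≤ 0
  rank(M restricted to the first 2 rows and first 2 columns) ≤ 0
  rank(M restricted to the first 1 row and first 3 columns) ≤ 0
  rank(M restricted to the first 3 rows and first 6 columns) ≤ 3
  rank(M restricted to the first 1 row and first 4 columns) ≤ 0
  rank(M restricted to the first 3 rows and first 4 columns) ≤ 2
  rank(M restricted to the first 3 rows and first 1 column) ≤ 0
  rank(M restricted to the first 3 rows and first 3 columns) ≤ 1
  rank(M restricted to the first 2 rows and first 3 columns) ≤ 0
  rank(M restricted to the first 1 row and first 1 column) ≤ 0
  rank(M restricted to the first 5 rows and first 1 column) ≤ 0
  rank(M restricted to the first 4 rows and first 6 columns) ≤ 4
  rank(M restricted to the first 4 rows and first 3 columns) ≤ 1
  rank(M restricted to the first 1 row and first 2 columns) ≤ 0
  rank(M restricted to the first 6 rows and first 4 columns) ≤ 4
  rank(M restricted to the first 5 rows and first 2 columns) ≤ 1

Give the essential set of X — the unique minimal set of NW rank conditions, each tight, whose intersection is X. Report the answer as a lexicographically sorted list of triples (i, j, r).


Propagating the 19 rank bounds to every northwest block:

  R[1]: 0 | 0 | 0 | 0 | 1 | 1
  R[2]: 0 | 0 | 0 | 1 | 2 | 2
  R[3]: 0 | 1 | 1 | 2 | 3 | 3
  R[4]: 0 | 1 | 1 | 2 | 3 | 4
  R[5]: 0 | 1 | 2 | 3 | 4 | 5
  R[6]: 1 | 2 | 3 | 4 | 5 | 6

hence w(1..6) = (5, 4, 2, 6, 3, 1).

Rothe diagram D(w) (11 cells), 4 SE-corners (essential conditions):

[(1, 4, 0), (2, 3, 0), (4, 3, 1), (5, 1, 0)]


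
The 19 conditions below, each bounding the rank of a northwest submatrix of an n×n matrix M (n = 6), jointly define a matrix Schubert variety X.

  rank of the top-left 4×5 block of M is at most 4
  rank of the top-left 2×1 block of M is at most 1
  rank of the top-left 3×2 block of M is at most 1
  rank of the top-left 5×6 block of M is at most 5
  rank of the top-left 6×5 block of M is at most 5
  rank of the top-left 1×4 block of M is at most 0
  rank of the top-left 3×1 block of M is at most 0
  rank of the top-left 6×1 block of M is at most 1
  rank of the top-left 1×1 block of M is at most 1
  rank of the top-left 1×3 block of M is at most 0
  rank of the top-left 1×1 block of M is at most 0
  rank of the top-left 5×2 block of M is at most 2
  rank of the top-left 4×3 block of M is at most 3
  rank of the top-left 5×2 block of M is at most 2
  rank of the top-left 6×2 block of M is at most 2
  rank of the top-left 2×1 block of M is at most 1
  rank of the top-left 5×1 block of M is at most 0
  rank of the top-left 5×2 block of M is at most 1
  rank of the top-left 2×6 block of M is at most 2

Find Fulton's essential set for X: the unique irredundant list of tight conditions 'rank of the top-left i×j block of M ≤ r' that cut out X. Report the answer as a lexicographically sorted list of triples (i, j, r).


Rank table r_w(6×6) implied by the 19 constraints:

  i=1: 0  0  0  0  1  1
  i=2: 0  1  1  1  2  2
  i=3: 0  1  2  2  3  3
  i=4: 0  1  2  3  4  4
  i=5: 0  1  2  3  4  5
  i=6: 1  2  3  4  5  6

second differences of R give the permutation w = (5, 2, 3, 4, 6, 1).

D(w) has 8 cells with 2 SE-corners; essential set:

[(1, 4, 0), (5, 1, 0)]


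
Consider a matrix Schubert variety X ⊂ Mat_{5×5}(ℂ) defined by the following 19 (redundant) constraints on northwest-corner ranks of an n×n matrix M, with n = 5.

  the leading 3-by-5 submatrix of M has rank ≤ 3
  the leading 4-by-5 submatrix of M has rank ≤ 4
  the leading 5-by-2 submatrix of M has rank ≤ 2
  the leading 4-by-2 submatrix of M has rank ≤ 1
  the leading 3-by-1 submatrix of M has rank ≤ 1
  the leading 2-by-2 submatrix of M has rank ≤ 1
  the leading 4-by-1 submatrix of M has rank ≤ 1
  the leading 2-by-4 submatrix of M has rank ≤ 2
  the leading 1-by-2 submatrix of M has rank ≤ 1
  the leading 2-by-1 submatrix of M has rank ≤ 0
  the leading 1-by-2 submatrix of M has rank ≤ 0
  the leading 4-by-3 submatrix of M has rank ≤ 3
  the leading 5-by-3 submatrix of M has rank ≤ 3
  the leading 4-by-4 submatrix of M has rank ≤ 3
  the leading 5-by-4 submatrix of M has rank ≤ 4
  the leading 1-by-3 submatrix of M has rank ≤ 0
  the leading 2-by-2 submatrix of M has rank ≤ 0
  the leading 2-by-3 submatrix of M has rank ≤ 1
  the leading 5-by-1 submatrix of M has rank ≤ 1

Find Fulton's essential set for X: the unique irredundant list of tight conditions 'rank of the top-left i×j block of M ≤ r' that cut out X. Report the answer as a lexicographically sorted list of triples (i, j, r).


Computing R[i][j] = min implied NW-rank bound (n=5, 19 conditions):

  i=1: 0  0  0  1  1
  i=2: 0  0  1  2  2
  i=3: 1  1  2  3  3
  i=4: 1  1  2  3  4
  i=5: 1  2  3  4  5

so w = (4, 3, 1, 5, 2).

|D(w)|=6, |Ess(w)|=3:

[(1, 3, 0), (2, 2, 0), (4, 2, 1)]


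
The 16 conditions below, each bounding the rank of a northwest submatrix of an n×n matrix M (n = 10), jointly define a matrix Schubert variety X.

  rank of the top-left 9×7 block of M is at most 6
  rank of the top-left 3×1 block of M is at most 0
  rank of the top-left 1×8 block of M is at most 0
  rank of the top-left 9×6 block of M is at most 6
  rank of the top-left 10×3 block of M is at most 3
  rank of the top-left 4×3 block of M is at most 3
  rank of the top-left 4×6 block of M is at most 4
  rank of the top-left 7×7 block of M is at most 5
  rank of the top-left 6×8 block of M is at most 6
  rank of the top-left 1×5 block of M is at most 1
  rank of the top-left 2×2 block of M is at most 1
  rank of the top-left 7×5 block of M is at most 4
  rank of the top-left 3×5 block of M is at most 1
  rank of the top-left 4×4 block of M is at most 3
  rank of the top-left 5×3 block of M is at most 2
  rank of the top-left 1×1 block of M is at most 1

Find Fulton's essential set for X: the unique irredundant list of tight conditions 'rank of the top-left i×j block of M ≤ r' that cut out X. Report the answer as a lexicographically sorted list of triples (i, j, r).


Propagating the 16 rank bounds to every northwest block:

  i=1: 0  0  0  0  0  0  0  0  1  1
  i=2: 0  1  1  1  1  1  1  1  2  2
  i=3: 0  1  1  1  1  2  2  2  3  3
  i=4: 1  2  2  2  2  3  3  3  4  4
  i=5: 1  2  2  3  3  4  4  4  5  5
  i=6: 1  2  3  4  4  5  5  5  6  6
  i=7: 1  2  3  4  4  5  5  6  7  7
  i=8: 1  2  3  4  5  6  6  7  8  8
  i=9: 1  2  3  4  5  6  6  7  8  9
  i=10: 1  2  3  4  5  6  7  8  9  10

reading off 1-entries of Δ²R: w = (9, 2, 6, 1, 4, 3, 8, 5, 10, 7).

|D(w)|=17, |Ess(w)|=7:

[(1, 8, 0), (3, 1, 0), (3, 5, 1), (5, 3, 2), (7, 5, 4), (7, 7, 5), (9, 7, 6)]


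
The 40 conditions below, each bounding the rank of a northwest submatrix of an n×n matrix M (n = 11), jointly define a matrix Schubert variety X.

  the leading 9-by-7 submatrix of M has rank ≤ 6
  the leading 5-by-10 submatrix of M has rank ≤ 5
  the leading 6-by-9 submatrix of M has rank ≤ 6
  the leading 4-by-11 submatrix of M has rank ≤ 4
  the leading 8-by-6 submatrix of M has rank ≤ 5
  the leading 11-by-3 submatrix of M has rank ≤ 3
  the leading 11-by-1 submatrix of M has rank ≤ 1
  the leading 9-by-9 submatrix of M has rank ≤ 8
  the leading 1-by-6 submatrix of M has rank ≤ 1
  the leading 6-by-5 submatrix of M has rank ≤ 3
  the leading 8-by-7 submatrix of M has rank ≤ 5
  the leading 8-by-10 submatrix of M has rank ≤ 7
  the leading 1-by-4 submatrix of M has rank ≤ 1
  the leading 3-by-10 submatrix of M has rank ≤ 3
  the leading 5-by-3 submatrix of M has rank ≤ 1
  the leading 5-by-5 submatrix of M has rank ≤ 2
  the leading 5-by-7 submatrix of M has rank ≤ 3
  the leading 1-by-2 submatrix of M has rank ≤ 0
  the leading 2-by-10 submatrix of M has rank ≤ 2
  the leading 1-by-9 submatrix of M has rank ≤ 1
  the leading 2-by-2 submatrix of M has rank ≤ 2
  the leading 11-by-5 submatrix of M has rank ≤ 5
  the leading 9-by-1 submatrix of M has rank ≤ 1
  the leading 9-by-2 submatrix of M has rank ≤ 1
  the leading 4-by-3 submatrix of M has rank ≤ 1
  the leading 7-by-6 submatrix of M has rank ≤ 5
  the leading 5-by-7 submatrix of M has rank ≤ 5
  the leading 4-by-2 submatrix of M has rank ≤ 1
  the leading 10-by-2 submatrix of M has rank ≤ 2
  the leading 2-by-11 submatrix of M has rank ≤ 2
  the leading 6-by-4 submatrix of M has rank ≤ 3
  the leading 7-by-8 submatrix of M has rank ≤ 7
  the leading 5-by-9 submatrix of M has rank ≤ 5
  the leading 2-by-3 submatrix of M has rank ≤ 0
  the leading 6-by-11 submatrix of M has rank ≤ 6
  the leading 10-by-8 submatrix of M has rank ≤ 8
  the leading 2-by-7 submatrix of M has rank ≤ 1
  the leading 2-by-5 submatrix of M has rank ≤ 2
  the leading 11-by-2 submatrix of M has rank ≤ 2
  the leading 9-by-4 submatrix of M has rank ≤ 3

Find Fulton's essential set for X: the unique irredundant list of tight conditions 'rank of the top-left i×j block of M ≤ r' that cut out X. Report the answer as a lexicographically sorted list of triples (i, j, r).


Propagating the 40 rank bounds to every northwest block:

  R[1]: 0, 0, 0, 1, 1, 1, 1, 1, 1, 1, 1
  R[2]: 0, 0, 0, 1, 1, 1, 1, 2, 2, 2, 2
  R[3]: 1, 1, 1, 2, 2, 2, 2, 3, 3, 3, 3
  R[4]: 1, 1, 1, 2, 2, 3, 3, 4, 4, 4, 4
  R[5]: 1, 1, 1, 2, 2, 3, 3, 4, 5, 5, 5
  R[6]: 1, 1, 2, 3, 3, 4, 4, 5, 6, 6, 6
  R[7]: 1, 1, 2, 3, 4, 5, 5, 6, 7, 7, 7
  R[8]: 1, 1, 2, 3, 4, 5, 5, 6, 7, 7, 8
  R[9]: 1, 1, 2, 3, 4, 5, 6, 7, 8, 8, 9
  R[10]: 1, 2, 3, 4, 5, 6, 7, 8, 9, 9, 10
  R[11]: 1, 2, 3, 4, 5, 6, 7, 8, 9, 10, 11

hence w(1..11) = (4, 8, 1, 6, 9, 3, 5, 11, 7, 2, 10).

|D(w)|=22, |Ess(w)|=8:

[(2, 3, 0), (2, 7, 1), (5, 3, 1), (5, 5, 2), (5, 7, 3), (8, 7, 5), (8, 10, 7), (9, 2, 1)]


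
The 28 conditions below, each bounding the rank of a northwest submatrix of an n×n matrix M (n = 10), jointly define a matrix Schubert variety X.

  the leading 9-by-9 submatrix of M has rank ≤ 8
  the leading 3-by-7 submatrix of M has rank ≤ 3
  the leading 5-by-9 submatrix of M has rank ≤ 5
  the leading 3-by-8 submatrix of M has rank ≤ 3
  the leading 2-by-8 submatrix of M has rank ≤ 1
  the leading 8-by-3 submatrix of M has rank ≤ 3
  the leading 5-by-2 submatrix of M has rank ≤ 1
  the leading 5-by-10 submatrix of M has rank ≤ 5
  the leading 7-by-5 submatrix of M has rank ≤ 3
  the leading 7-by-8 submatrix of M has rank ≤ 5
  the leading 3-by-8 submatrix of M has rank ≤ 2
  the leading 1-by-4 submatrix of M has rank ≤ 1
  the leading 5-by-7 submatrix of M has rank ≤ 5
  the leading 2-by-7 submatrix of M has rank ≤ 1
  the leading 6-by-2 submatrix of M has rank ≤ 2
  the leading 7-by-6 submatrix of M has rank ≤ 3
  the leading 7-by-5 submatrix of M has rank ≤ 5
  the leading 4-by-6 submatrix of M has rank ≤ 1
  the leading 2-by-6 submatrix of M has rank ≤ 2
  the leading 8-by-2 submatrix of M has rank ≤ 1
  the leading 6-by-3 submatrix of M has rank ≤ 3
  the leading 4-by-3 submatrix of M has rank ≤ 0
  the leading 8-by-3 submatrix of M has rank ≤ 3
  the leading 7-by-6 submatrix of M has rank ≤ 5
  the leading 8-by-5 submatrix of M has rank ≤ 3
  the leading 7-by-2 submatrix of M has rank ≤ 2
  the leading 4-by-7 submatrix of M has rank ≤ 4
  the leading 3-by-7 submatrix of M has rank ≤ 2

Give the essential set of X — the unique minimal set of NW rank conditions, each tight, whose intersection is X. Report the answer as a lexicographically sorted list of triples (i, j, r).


The tightest implied rank at each (i,j), from the 28 conditions:

  row 1: 0 0 0 1 1 1 1 1 1 1
  row 2: 0 0 0 1 1 1 1 1 2 2
  row 3: 0 0 0 1 1 1 2 2 3 3
  row 4: 0 0 0 1 1 1 2 3 4 4
  row 5: 1 1 1 2 2 2 3 4 5 5
  row 6: 1 1 2 3 3 3 4 5 6 6
  row 7: 1 1 2 3 3 3 4 5 6 7
  row 8: 1 1 2 3 3 4 5 6 7 8
  row 9: 1 2 3 4 4 5 6 7 8 9
  row 10: 1 2 3 4 5 6 7 8 9 10

hence w(1..10) = (4, 9, 7, 8, 1, 3, 10, 6, 2, 5).

6 SE-corners of the 26-cell Rothe diagram give Ess(w):

[(2, 8, 1), (4, 3, 0), (4, 6, 1), (7, 6, 3), (8, 2, 1), (8, 5, 3)]


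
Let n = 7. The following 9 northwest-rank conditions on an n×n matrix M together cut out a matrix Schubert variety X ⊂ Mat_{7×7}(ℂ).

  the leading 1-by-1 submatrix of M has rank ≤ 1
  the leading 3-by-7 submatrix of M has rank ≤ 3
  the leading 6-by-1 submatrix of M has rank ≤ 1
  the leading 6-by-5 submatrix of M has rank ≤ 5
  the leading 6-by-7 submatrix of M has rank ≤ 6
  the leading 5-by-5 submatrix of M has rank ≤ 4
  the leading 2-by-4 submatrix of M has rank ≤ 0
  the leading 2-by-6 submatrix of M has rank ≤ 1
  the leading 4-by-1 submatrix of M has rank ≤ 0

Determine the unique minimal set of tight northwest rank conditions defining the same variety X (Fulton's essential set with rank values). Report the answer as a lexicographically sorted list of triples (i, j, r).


Recovering R(i,j) via the rank-extension bound from the 9 conditions:

  0  0  0  0  1  1  1
  0  0  0  0  1  1  2
  0  1  1  1  2  2  3
  0  1  2  2  3  3  4
  1  2  3  3  4  4  5
  1  2  3  4  5  5  6
  1  2  3  4  5  6  7

the unique w with this rank table is (5, 7, 2, 3, 1, 4, 6).

Rothe diagram D(w) (11 cells), 3 SE-corners (essential conditions):

[(2, 4, 0), (2, 6, 1), (4, 1, 0)]


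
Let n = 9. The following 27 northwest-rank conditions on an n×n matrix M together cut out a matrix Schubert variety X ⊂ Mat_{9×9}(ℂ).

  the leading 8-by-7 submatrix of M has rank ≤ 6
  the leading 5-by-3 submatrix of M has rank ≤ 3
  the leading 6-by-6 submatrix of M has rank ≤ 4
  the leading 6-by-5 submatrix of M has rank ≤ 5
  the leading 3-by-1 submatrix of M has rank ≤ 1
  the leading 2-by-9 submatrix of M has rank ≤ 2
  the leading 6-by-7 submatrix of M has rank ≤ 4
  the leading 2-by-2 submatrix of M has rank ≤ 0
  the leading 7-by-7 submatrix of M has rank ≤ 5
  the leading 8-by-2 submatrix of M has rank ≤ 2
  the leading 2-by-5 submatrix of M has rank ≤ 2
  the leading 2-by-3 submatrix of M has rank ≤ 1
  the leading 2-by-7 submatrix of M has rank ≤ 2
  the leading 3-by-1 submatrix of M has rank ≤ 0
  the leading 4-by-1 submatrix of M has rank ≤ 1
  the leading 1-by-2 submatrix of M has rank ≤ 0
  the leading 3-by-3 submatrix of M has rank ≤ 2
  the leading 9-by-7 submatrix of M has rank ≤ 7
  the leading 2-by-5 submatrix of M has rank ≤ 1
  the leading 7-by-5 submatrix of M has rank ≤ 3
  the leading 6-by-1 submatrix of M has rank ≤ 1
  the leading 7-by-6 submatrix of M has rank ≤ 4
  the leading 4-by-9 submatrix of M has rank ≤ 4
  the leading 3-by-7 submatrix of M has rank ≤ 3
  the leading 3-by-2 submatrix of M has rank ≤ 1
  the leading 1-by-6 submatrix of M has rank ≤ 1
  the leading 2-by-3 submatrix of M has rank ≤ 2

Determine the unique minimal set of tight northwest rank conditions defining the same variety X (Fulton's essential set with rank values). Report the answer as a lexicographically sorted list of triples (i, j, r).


Reconstructing r_w from the 27 given conditions:

  i=1: 0 | 0 | 1 | 1 | 1 | 1 | 1 | 1 | 1
  i=2: 0 | 0 | 1 | 1 | 1 | 2 | 2 | 2 | 2
  i=3: 0 | 1 | 2 | 2 | 2 | 3 | 3 | 3 | 3
  i=4: 1 | 2 | 3 | 3 | 3 | 4 | 4 | 4 | 4
  i=5: 1 | 2 | 3 | 3 | 3 | 4 | 4 | 5 | 5
  i=6: 1 | 2 | 3 | 3 | 3 | 4 | 4 | 5 | 6
  i=7: 1 | 2 | 3 | 3 | 3 | 4 | 5 | 6 | 7
  i=8: 1 | 2 | 3 | 4 | 4 | 5 | 6 | 7 | 8
  i=9: 1 | 2 | 3 | 4 | 5 | 6 | 7 | 8 | 9

hence w(1..9) = (3, 6, 2, 1, 8, 9, 7, 4, 5).

ℓ(w)=15; the 5 essential cells (i,j,r):

[(2, 2, 0), (2, 5, 1), (3, 1, 0), (6, 7, 4), (7, 5, 3)]


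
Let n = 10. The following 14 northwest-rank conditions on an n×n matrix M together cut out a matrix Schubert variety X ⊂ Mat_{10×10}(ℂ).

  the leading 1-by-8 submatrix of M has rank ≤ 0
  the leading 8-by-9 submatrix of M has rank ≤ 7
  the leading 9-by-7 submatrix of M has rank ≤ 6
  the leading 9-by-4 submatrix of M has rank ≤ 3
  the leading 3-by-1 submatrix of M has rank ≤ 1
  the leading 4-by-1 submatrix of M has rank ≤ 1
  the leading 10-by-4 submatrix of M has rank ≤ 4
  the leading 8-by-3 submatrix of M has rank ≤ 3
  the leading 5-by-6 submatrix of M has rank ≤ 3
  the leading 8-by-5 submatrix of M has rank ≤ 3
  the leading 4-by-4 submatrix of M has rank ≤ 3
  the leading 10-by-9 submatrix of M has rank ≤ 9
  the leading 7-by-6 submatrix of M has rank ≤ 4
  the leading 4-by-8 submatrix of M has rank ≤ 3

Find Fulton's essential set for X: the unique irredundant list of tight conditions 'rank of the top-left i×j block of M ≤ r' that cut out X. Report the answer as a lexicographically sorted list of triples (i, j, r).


Reconstructing r_w from the 14 given conditions:

  i=1: 0  0  0  0  0  0  0  0  1  1
  i=2: 1  1  1  1  1  1  1  1  2  2
  i=3: 1  2  2  2  2  2  2  2  3  3
  i=4: 1  2  3  3  3  3  3  3  4  4
  i=5: 1  2  3  3  3  3  4  4  5  5
  i=6: 1  2  3  3  3  4  5  5  6  6
  i=7: 1  2  3  3  3  4  5  6  7  7
  i=8: 1  2  3  3  3  4  5  6  7  8
  i=9: 1  2  3  3  4  5  6  7  8  9
  i=10: 1  2  3  4  5  6  7  8  9  10

second differences of R give the permutation w = (9, 1, 2, 3, 7, 6, 8, 10, 5, 4).

D(w) has 18 cells with 4 SE-corners; essential set:

[(1, 8, 0), (5, 6, 3), (8, 5, 3), (9, 4, 3)]


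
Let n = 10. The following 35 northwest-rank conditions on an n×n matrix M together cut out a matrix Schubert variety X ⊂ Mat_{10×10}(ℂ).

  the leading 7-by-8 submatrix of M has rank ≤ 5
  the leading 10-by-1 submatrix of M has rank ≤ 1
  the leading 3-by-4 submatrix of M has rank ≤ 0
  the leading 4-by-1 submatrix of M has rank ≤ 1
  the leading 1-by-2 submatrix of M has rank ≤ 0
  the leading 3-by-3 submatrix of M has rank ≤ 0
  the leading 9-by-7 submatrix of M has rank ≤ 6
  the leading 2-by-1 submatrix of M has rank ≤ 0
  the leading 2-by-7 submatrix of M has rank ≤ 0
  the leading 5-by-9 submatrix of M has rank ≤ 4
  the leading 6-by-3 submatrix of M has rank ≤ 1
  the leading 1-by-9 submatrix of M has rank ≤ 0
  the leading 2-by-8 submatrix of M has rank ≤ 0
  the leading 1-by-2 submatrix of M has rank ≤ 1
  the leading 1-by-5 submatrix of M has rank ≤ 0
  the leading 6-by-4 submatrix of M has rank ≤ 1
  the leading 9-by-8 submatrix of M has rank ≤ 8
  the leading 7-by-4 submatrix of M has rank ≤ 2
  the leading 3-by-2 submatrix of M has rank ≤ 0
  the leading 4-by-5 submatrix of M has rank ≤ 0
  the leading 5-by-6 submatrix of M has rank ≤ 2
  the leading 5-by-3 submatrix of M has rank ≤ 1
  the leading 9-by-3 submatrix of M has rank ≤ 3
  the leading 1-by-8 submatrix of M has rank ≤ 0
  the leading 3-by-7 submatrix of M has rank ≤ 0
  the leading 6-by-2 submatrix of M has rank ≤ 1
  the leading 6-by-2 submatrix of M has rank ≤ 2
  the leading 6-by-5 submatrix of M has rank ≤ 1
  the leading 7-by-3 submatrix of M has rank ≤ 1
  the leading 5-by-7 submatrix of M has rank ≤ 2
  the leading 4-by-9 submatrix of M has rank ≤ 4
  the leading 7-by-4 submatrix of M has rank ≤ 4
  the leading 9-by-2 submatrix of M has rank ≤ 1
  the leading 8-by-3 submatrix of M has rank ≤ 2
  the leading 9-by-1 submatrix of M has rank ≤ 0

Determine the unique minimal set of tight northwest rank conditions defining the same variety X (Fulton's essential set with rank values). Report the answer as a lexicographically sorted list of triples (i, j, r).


Rank table r_w(10×10) implied by the 35 constraints:

  i=1: 0  0  0  0  0  0  0  0  0  1
  i=2: 0  0  0  0  0  0  0  0  1  2
  i=3: 0  0  0  0  0  0  0  1  2  3
  i=4: 0  0  0  0  0  1  1  2  3  4
  i=5: 0  1  1  1  1  2  2  3  4  5
  i=6: 0  1  1  1  1  2  3  4  5  6
  i=7: 0  1  1  2  2  3  4  5  6  7
  i=8: 0  1  2  3  3  4  5  6  7  8
  i=9: 0  1  2  3  4  5  6  7  8  9
  i=10: 1  2  3  4  5  6  7  8  9  10

reading off 1-entries of Δ²R: w = (10, 9, 8, 6, 2, 7, 4, 3, 5, 1).

D(w) has 38 cells with 7 SE-corners; essential set:

[(1, 9, 0), (2, 8, 0), (3, 7, 0), (4, 5, 0), (6, 5, 1), (7, 3, 1), (9, 1, 0)]


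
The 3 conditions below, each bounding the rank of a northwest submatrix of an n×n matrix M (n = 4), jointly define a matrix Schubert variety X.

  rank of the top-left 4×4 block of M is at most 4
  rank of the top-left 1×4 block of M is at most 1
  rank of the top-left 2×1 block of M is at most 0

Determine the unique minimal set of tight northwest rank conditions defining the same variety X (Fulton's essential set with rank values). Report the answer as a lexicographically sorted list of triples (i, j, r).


Recovering R(i,j) via the rank-extension bound from the 3 conditions:

  R[1]: 0  1  1  1
  R[2]: 0  1  2  2
  R[3]: 1  2  3  3
  R[4]: 1  2  3  4

hence w(1..4) = (2, 3, 1, 4).

Rothe diagram D(w) (2 cells), 1 SE-corner (essential condition):

[(2, 1, 0)]


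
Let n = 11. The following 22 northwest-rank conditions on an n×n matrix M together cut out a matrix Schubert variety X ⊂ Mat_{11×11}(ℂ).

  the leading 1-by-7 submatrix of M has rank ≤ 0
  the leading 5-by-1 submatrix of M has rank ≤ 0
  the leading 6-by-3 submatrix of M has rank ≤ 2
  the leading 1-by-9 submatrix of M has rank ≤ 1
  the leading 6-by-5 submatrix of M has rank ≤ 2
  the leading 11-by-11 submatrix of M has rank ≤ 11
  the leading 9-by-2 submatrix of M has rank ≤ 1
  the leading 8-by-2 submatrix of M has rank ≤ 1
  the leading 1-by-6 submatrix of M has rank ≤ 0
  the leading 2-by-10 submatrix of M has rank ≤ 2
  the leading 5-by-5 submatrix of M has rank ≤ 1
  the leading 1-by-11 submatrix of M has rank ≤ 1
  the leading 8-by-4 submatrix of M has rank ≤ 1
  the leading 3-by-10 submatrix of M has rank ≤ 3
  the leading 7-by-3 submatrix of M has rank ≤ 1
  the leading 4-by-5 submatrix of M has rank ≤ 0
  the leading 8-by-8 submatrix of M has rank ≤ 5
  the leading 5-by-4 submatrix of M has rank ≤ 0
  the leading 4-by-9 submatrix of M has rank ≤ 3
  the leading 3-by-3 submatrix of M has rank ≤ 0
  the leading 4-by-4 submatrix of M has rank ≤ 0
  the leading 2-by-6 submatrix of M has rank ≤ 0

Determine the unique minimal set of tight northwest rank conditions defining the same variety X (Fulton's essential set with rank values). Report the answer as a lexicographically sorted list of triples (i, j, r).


Recovering R(i,j) via the rank-extension bound from the 22 conditions:

  0  0  0  0  0  0  0  1  1  1  1
  0  0  0  0  0  0  1  2  2  2  2
  0  0  0  0  0  1  2  3  3  3  3
  0  0  0  0  0  1  2  3  3  4  4
  0  0  0  0  1  2  3  4  4  5  5
  1  1  1  1  2  3  4  5  5  6  6
  1  1  1  1  2  3  4  5  6  7  7
  1  1  1  1  2  3  4  5  6  7  8
  1  1  2  2  3  4  5  6  7  8  9
  1  2  3  3  4  5  6  7  8  9  10
  1  2  3  4  5  6  7  8  9  10  11

second differences of R give the permutation w = (8, 7, 6, 10, 5, 1, 9, 11, 3, 2, 4).

Fulton essential set (7 of the 35 Rothe cells):

[(1, 7, 0), (2, 6, 0), (4, 5, 0), (4, 9, 3), (5, 4, 0), (8, 4, 1), (9, 2, 1)]


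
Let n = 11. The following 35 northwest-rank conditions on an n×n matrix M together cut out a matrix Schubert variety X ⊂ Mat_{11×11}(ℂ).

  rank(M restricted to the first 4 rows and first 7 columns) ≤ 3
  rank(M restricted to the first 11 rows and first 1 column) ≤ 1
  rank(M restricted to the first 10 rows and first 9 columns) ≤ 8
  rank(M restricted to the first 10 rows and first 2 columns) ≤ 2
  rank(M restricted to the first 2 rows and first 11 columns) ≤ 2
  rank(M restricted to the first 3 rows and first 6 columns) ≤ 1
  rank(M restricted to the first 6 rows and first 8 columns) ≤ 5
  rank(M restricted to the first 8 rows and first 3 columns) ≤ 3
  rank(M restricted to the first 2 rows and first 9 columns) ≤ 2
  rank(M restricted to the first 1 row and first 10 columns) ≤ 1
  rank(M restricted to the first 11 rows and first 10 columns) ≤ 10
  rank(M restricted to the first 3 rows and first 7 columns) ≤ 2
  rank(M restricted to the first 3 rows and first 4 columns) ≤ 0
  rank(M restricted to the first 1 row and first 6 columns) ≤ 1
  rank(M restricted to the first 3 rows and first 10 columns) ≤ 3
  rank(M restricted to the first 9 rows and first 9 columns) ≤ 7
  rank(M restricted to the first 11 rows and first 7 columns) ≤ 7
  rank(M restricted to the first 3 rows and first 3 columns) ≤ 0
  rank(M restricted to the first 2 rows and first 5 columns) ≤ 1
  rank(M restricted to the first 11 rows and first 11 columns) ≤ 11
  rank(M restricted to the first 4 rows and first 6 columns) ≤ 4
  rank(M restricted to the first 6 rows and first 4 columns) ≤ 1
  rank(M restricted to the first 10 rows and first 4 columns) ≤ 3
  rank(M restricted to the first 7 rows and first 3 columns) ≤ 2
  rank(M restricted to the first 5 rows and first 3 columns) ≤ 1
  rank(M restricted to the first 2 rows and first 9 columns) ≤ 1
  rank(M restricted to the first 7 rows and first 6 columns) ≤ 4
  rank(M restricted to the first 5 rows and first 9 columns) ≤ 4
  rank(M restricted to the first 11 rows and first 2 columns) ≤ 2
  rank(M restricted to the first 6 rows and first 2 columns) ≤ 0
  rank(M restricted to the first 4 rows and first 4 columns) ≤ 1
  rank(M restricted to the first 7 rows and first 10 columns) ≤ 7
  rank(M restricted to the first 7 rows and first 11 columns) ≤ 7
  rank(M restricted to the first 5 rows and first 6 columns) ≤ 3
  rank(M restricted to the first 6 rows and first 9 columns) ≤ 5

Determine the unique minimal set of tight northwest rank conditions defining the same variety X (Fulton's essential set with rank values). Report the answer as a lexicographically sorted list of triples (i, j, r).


Rank table r_w(11×11) implied by the 35 constraints:

  i=1: 0  0  0  0  1  1  1  1  1  1  1
  i=2: 0  0  0  0  1  1  1  1  1  2  2
  i=3: 0  0  0  0  1  1  2  2  2  3  3
  i=4: 0  0  1  1  2  2  3  3  3  4  4
  i=5: 0  0  1  1  2  3  4  4  4  5  5
  i=6: 0  0  1  1  2  3  4  5  5  6  6
  i=7: 1  1  2  2  3  4  5  6  6  7  7
  i=8: 1  2  3  3  4  5  6  7  7  8  8
  i=9: 1  2  3  3  4  5  6  7  7  8  9
  i=10: 1  2  3  3  4  5  6  7  8  9  10
  i=11: 1  2  3  4  5  6  7  8  9  10  11

the unique w with this rank table is (5, 10, 7, 3, 6, 8, 1, 2, 11, 9, 4).

D(w) has 28 cells with 7 SE-corners; essential set:

[(2, 9, 1), (3, 4, 0), (3, 6, 1), (6, 2, 0), (6, 4, 1), (9, 9, 7), (10, 4, 3)]


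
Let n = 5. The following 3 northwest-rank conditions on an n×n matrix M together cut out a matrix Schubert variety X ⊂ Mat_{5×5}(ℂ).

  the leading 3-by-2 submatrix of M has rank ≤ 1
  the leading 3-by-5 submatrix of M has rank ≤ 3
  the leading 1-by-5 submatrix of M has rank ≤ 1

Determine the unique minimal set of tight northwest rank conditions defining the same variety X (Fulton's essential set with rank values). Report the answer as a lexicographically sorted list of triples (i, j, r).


Rank table r_w(5×5) implied by the 3 constraints:

  R[1]: 1 | 1 | 1 | 1 | 1
  R[2]: 1 | 1 | 2 | 2 | 2
  R[3]: 1 | 1 | 2 | 3 | 3
  R[4]: 1 | 2 | 3 | 4 | 4
  R[5]: 1 | 2 | 3 | 4 | 5

second differences of R give the permutation w = (1, 3, 4, 2, 5).

D(w) has 2 cells with 1 SE-corner; essential set:

[(3, 2, 1)]


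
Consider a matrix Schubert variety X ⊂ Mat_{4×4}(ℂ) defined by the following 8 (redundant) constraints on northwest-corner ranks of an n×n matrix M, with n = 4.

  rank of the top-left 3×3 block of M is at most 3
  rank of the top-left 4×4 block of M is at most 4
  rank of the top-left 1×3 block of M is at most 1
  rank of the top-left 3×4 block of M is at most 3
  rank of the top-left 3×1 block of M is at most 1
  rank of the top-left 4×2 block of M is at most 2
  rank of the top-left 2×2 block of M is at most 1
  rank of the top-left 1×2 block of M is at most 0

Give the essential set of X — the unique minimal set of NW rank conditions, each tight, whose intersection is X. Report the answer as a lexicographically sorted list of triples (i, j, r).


Computing R[i][j] = min implied NW-rank bound (n=4, 8 conditions):

  0, 0, 1, 1
  1, 1, 2, 2
  1, 2, 3, 3
  1, 2, 3, 4

second differences of R give the permutation w = (3, 1, 2, 4).

Rothe diagram D(w) (2 cells), 1 SE-corner (essential condition):

[(1, 2, 0)]


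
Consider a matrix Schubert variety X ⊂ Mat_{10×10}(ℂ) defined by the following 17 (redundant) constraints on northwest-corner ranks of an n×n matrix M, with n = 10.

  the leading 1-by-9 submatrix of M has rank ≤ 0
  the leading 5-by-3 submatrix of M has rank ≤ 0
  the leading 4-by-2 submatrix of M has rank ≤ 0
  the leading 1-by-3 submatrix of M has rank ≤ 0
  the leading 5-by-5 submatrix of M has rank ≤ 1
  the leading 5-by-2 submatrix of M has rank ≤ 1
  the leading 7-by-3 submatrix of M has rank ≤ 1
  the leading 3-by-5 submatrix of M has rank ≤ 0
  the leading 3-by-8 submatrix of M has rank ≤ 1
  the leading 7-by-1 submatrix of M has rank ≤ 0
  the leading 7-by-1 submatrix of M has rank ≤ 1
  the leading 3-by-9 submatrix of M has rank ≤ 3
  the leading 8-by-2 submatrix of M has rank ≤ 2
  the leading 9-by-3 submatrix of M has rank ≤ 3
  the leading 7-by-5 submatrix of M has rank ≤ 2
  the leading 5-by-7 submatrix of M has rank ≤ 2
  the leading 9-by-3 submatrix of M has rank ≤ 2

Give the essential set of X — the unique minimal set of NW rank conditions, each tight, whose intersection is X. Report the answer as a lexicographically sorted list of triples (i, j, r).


Recovering R(i,j) via the rank-extension bound from the 17 conditions:

  i=1: 0  0  0  0  0  0  0  0  0  1
  i=2: 0  0  0  0  0  1  1  1  1  2
  i=3: 0  0  0  0  0  1  1  1  2  3
  i=4: 0  0  0  1  1  2  2  2  3  4
  i=5: 0  0  0  1  1  2  2  3  4  5
  i=6: 0  1  1  2  2  3  3  4  5  6
  i=7: 0  1  1  2  2  3  4  5  6  7
  i=8: 1  2  2  3  3  4  5  6  7  8
  i=9: 1  2  2  3  4  5  6  7  8  9
  i=10: 1  2  3  4  5  6  7  8  9  10

hence w(1..10) = (10, 6, 9, 4, 8, 2, 7, 1, 5, 3).

D(w) has 34 cells with 10 SE-corners; essential set:

[(1, 9, 0), (3, 5, 0), (3, 8, 1), (5, 3, 0), (5, 5, 1), (5, 7, 2), (7, 1, 0), (7, 3, 1), (7, 5, 2), (9, 3, 2)]


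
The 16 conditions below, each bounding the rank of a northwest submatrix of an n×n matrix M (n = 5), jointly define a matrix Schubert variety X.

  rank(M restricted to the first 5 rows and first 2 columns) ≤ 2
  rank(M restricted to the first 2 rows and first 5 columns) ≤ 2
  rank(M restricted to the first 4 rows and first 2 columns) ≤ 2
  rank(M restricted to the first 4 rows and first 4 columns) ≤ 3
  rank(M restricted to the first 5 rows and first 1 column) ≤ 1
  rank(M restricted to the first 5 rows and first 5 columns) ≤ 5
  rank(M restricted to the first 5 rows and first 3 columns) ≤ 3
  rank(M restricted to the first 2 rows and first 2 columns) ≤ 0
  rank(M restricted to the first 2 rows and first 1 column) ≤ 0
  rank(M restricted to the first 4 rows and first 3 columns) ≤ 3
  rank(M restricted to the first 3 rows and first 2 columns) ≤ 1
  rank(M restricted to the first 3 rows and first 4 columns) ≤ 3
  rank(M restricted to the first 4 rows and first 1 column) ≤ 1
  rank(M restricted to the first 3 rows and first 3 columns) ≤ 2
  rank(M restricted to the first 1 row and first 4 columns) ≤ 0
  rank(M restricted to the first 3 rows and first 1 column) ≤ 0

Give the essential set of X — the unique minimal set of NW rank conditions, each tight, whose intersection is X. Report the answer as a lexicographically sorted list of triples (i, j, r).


Rank table r_w(5×5) implied by the 16 constraints:

  i=1: 0 | 0 | 0 | 0 | 1
  i=2: 0 | 0 | 1 | 1 | 2
  i=3: 0 | 1 | 2 | 2 | 3
  i=4: 1 | 2 | 3 | 3 | 4
  i=5: 1 | 2 | 3 | 4 | 5

so w = (5, 3, 2, 1, 4).

ℓ(w)=7; the 3 essential cells (i,j,r):

[(1, 4, 0), (2, 2, 0), (3, 1, 0)]


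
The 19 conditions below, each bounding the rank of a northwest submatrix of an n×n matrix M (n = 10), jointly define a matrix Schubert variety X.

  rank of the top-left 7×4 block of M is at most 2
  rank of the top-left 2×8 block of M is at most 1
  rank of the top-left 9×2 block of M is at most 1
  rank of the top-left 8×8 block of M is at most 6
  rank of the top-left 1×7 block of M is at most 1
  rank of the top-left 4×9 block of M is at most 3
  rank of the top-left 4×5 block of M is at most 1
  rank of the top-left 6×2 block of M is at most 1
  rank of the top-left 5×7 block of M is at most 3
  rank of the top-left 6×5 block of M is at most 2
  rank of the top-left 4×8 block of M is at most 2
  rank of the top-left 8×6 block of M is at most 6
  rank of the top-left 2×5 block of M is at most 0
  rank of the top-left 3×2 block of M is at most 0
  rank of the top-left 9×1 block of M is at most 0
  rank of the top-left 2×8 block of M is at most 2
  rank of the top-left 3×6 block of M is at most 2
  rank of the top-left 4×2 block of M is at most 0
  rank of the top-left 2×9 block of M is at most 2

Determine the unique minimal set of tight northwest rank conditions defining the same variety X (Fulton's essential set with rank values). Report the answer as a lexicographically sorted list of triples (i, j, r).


Reconstructing r_w from the 19 given conditions:

  i=1: 0 0 0 0 0 1 1 1 1 1
  i=2: 0 0 0 0 0 1 1 1 2 2
  i=3: 0 0 1 1 1 2 2 2 3 3
  i=4: 0 0 1 1 1 2 2 2 3 4
  i=5: 0 1 2 2 2 3 3 3 4 5
  i=6: 0 1 2 2 2 3 4 4 5 6
  i=7: 0 1 2 2 3 4 5 5 6 7
  i=8: 0 1 2 3 4 5 6 6 7 8
  i=9: 0 1 2 3 4 5 6 7 8 9
  i=10: 1 2 3 4 5 6 7 8 9 10

so w = (6, 9, 3, 10, 2, 7, 5, 4, 8, 1).

|D(w)|=28, |Ess(w)|=8:

[(2, 5, 0), (2, 8, 1), (4, 2, 0), (4, 5, 1), (4, 8, 2), (6, 5, 2), (7, 4, 2), (9, 1, 0)]


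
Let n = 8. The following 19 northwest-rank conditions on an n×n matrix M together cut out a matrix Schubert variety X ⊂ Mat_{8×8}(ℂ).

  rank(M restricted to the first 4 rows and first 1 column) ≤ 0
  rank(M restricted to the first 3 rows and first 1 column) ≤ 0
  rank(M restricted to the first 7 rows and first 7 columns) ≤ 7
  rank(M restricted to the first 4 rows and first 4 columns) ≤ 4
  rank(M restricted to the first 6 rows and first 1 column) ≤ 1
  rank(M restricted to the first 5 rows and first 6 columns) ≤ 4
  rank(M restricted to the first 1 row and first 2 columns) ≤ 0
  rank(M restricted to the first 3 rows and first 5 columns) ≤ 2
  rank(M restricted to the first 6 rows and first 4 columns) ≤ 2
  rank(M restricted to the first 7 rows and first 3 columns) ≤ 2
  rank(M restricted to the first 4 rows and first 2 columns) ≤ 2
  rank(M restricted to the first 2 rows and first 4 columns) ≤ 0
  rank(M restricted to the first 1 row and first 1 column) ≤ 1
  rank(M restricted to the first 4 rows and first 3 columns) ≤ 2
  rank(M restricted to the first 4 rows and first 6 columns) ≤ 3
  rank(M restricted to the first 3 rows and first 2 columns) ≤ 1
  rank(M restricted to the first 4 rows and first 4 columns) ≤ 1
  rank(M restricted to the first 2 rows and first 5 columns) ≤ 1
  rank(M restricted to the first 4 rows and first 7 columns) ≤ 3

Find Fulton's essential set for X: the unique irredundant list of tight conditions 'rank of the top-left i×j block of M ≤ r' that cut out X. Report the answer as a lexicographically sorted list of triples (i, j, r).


Propagating the 19 rank bounds to every northwest block:

  i=1: 0 0 0 0 1 1 1 1
  i=2: 0 0 0 0 1 2 2 2
  i=3: 0 1 1 1 2 3 3 3
  i=4: 0 1 1 1 2 3 3 4
  i=5: 1 2 2 2 3 4 4 5
  i=6: 1 2 2 2 3 4 5 6
  i=7: 1 2 2 3 4 5 6 7
  i=8: 1 2 3 4 5 6 7 8

second differences of R give the permutation w = (5, 6, 2, 8, 1, 7, 4, 3).

Rothe diagram D(w) (16 cells), 6 SE-corners (essential conditions):

[(2, 4, 0), (4, 1, 0), (4, 4, 1), (4, 7, 3), (6, 4, 2), (7, 3, 2)]


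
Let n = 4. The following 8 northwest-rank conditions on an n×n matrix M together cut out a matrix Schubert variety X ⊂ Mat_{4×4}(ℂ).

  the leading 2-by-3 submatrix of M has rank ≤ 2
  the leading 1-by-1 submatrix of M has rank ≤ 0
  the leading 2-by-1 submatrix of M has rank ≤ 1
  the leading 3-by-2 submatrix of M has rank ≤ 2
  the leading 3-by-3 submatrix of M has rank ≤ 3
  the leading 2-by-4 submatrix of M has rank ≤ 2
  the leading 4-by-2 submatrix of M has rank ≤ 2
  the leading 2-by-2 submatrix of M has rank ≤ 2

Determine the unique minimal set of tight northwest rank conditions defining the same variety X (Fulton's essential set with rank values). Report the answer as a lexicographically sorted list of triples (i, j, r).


Propagating the 8 rank bounds to every northwest block:

  i=1: 0  1  1  1
  i=2: 1  2  2  2
  i=3: 1  2  3  3
  i=4: 1  2  3  4

the unique w with this rank table is (2, 1, 3, 4).

|D(w)|=1, |Ess(w)|=1:

[(1, 1, 0)]


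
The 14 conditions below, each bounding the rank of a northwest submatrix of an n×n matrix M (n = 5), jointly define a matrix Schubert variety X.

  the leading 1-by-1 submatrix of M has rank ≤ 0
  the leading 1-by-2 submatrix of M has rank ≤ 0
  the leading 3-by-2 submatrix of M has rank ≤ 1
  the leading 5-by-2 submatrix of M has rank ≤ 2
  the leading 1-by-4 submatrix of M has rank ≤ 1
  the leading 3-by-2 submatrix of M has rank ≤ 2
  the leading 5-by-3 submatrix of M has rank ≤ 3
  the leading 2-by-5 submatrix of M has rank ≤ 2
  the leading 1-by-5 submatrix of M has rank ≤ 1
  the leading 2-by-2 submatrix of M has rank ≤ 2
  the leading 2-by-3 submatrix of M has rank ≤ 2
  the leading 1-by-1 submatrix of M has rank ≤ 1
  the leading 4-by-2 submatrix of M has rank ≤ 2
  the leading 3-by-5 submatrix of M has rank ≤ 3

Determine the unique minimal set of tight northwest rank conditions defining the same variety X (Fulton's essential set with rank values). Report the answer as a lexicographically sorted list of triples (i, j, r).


Propagating the 14 rank bounds to every northwest block:

  i=1: 0  0  1  1  1
  i=2: 1  1  2  2  2
  i=3: 1  1  2  3  3
  i=4: 1  2  3  4  4
  i=5: 1  2  3  4  5

giving w = (3, 1, 4, 2, 5) via Δ²R.

Fulton essential set (2 of the 3 Rothe cells):

[(1, 2, 0), (3, 2, 1)]


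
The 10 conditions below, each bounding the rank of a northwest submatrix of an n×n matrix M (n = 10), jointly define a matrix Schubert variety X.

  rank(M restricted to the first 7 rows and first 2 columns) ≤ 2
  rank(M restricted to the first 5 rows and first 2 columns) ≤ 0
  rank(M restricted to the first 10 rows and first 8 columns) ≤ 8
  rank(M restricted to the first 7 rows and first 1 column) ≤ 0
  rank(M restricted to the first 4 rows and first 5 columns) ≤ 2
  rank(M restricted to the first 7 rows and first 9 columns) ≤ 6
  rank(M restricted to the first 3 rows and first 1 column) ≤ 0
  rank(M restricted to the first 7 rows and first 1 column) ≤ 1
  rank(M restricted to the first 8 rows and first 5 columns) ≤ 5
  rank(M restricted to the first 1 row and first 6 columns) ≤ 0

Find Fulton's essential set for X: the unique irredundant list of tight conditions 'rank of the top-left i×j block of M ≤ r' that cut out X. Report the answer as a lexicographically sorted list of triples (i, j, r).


Propagating the 10 rank bounds to every northwest block:

  i=1: 0  0  0  0  0  0  1  1  1  1
  i=2: 0  0  1  1  1  1  2  2  2  2
  i=3: 0  0  1  2  2  2  3  3  3  3
  i=4: 0  0  1  2  2  3  4  4  4  4
  i=5: 0  0  1  2  3  4  5  5  5  5
  i=6: 0  1  2  3  4  5  6  6  6  6
  i=7: 0  1  2  3  4  5  6  6  6  7
  i=8: 1  2  3  4  5  6  7  7  7  8
  i=9: 1  2  3  4  5  6  7  8  8  9
  i=10: 1  2  3  4  5  6  7  8  9  10

giving w = (7, 3, 4, 6, 5, 2, 10, 1, 8, 9) via Δ²R.

Rothe diagram D(w) (19 cells), 5 SE-corners (essential conditions):

[(1, 6, 0), (4, 5, 2), (5, 2, 0), (7, 1, 0), (7, 9, 6)]


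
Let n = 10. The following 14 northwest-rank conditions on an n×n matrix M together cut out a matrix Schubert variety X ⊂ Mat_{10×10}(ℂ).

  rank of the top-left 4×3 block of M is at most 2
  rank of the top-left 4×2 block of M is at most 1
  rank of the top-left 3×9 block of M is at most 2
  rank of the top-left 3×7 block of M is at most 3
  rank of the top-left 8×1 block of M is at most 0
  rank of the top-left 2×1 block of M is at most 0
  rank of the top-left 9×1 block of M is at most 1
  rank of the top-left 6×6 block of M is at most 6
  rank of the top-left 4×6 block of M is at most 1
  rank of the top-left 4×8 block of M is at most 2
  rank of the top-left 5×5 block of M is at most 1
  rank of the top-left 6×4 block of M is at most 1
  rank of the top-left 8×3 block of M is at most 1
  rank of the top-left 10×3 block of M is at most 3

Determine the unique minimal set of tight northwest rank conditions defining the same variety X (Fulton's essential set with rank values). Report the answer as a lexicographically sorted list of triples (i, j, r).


Rank table r_w(10×10) implied by the 14 constraints:

  row 1: 0, 1, 1, 1, 1, 1, 1, 1, 1, 1
  row 2: 0, 1, 1, 1, 1, 1, 2, 2, 2, 2
  row 3: 0, 1, 1, 1, 1, 1, 2, 2, 2, 3
  row 4: 0, 1, 1, 1, 1, 1, 2, 2, 3, 4
  row 5: 0, 1, 1, 1, 1, 2, 3, 3, 4, 5
  row 6: 0, 1, 1, 1, 2, 3, 4, 4, 5, 6
  row 7: 0, 1, 1, 2, 3, 4, 5, 5, 6, 7
  row 8: 0, 1, 1, 2, 3, 4, 5, 6, 7, 8
  row 9: 1, 2, 2, 3, 4, 5, 6, 7, 8, 9
  row 10: 1, 2, 3, 4, 5, 6, 7, 8, 9, 10

the unique w with this rank table is (2, 7, 10, 9, 6, 5, 4, 8, 1, 3).

Fulton essential set (7 of the 30 Rothe cells):

[(3, 9, 2), (4, 6, 1), (4, 8, 2), (5, 5, 1), (6, 4, 1), (8, 1, 0), (8, 3, 1)]
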